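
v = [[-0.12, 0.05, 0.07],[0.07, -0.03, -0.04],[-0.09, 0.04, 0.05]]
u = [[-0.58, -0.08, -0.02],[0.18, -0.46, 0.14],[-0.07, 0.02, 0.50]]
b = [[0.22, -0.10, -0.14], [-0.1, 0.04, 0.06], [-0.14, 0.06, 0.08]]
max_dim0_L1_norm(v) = 0.28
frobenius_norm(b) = 0.35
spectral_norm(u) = 0.62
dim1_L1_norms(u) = [0.68, 0.78, 0.59]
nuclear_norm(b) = 0.36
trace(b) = 0.34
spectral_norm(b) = 0.35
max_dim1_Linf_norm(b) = 0.22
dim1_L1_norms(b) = [0.46, 0.2, 0.28]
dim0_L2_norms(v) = [0.17, 0.07, 0.09]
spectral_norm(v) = 0.20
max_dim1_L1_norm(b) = 0.46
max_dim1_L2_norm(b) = 0.28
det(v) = 0.00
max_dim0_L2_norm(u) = 0.61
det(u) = 0.14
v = u @ b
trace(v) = -0.10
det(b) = 0.00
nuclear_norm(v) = 0.21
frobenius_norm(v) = 0.20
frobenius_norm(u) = 0.93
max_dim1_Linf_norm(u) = 0.58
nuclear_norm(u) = 1.59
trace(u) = -0.54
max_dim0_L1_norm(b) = 0.46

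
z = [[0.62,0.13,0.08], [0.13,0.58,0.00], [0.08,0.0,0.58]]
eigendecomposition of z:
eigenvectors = [[0.75, 0.66, -0.00], [0.56, -0.64, -0.52], [0.35, -0.39, 0.85]]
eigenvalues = [0.75, 0.45, 0.58]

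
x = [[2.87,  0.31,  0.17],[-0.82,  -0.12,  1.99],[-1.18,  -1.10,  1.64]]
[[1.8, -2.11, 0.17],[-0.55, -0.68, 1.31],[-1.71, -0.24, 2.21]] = x @ [[0.52, -0.7, 0.15], [1.00, 0.03, -1.20], [-0.00, -0.63, 0.65]]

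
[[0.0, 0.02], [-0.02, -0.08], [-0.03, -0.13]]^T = [[0.00, -0.02, -0.03], [0.02, -0.08, -0.13]]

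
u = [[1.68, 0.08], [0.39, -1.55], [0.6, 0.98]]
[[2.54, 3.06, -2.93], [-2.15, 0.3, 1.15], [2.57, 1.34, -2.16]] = u@[[1.43, 1.81, -1.69], [1.75, 0.26, -1.17]]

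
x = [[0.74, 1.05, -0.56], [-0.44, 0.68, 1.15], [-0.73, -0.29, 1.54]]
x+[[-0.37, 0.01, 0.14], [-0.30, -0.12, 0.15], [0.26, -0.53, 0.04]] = [[0.37, 1.06, -0.42], [-0.74, 0.56, 1.30], [-0.47, -0.82, 1.58]]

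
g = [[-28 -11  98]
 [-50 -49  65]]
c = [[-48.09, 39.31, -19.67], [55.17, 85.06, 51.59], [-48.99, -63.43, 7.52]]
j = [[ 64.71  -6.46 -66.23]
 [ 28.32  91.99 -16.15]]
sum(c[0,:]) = -28.450000000000003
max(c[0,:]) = 39.31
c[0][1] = 39.31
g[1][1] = -49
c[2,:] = [-48.99, -63.43, 7.52]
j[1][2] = -16.15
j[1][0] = 28.32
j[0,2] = -66.23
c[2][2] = 7.52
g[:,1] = [-11, -49]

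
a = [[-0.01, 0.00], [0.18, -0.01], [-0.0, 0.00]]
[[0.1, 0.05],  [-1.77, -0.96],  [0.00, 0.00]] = a@[[-9.86, -5.19], [-0.84, 3.05]]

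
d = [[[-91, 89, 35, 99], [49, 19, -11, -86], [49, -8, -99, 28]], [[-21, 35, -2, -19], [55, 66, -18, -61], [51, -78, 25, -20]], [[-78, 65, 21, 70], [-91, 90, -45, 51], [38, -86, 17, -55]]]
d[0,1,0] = 49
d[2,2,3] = -55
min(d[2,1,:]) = -91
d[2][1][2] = -45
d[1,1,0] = 55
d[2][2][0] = 38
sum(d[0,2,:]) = -30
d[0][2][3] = 28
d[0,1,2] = -11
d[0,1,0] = 49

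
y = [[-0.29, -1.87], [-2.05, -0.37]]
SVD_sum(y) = [[-1.09, -0.85],[-1.45, -1.13]] + [[0.8, -1.02], [-0.6, 0.76]]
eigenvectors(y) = [[0.7, 0.68], [-0.72, 0.73]]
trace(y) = -0.66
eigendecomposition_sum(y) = [[0.83,-0.78], [-0.85,0.80]] + [[-1.12, -1.09], [-1.2, -1.17]]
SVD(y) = [[-0.6, -0.80], [-0.80, 0.6]] @ diag([2.302460748304597, 1.6183554932451143]) @ [[0.79, 0.62], [-0.62, 0.79]]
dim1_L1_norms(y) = [2.16, 2.42]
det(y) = -3.73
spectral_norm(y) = 2.30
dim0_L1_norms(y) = [2.34, 2.24]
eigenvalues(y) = [1.63, -2.29]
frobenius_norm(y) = 2.81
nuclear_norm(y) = 3.92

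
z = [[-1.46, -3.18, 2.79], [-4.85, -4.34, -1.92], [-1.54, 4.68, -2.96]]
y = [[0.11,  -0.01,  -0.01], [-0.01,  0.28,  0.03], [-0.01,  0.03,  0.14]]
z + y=[[-1.35, -3.19, 2.78], [-4.86, -4.06, -1.89], [-1.55, 4.71, -2.82]]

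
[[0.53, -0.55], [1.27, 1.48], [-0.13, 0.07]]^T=[[0.53,1.27,-0.13], [-0.55,1.48,0.07]]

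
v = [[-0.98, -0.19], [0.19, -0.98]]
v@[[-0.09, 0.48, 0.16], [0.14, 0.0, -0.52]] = [[0.06,-0.47,-0.06],[-0.15,0.09,0.54]]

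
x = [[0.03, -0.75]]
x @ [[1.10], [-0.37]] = [[0.31]]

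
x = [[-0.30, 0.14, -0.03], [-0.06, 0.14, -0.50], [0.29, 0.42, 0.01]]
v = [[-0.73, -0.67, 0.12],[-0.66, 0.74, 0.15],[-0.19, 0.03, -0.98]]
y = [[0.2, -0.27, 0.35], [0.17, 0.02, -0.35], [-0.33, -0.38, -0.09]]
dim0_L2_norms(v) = [1.0, 1.0, 1.0]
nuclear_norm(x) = 1.35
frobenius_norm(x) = 0.80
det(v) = 1.00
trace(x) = -0.15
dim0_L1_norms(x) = [0.65, 0.7, 0.54]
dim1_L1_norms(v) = [1.52, 1.55, 1.2]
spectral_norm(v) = 1.00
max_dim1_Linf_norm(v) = 0.98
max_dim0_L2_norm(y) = 0.5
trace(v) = -0.97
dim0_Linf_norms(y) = [0.33, 0.38, 0.35]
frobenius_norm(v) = 1.73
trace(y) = 0.13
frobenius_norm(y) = 0.81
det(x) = -0.08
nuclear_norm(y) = 1.35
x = v @ y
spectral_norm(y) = 0.55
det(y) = -0.08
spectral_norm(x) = 0.55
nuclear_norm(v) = 3.00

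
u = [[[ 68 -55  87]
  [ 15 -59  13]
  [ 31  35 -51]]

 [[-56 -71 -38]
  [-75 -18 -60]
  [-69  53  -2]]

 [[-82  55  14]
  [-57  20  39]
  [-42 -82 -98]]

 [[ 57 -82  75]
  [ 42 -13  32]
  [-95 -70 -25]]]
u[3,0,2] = 75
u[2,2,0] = -42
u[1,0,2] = -38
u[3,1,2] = 32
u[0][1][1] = -59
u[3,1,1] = -13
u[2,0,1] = 55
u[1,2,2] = -2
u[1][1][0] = -75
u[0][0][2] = 87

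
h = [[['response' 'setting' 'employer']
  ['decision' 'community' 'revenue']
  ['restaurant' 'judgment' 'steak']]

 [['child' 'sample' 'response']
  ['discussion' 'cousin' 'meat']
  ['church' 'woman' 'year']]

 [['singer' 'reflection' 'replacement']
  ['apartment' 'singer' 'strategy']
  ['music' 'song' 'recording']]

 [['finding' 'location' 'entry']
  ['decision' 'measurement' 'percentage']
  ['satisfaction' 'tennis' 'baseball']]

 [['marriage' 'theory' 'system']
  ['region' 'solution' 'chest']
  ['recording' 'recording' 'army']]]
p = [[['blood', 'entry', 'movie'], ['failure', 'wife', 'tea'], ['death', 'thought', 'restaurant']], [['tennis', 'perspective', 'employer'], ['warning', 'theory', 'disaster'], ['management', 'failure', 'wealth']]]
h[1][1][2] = 'meat'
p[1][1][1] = 'theory'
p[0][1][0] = 'failure'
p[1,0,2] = 'employer'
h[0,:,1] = ['setting', 'community', 'judgment']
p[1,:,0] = ['tennis', 'warning', 'management']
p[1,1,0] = 'warning'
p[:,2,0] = ['death', 'management']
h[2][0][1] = 'reflection'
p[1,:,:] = [['tennis', 'perspective', 'employer'], ['warning', 'theory', 'disaster'], ['management', 'failure', 'wealth']]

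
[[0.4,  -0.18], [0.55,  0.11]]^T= [[0.40, 0.55], [-0.18, 0.11]]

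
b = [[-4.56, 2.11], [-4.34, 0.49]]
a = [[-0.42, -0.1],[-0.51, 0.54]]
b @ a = [[0.84, 1.6], [1.57, 0.7]]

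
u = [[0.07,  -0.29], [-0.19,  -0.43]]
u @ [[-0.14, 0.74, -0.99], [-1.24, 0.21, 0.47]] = [[0.35, -0.01, -0.21], [0.56, -0.23, -0.01]]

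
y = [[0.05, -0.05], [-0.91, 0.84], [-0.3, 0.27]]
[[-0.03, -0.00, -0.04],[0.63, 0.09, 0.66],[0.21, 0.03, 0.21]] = y @ [[-0.59, -0.24, -0.12], [0.11, -0.15, 0.65]]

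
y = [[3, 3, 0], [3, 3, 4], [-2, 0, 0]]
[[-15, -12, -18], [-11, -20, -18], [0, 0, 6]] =y @ [[0, 0, -3], [-5, -4, -3], [1, -2, 0]]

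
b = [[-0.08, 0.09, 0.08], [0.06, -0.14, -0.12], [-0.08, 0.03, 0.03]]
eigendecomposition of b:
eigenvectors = [[0.05+0.00j, -0.62+0.00j, -0.62-0.00j], [-0.64+0.00j, (0.57-0.05j), (0.57+0.05j)], [(0.77+0j), (-0.53-0.04j), -0.53+0.04j]]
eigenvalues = [(-0+0j), (-0.09+0.01j), (-0.09-0.01j)]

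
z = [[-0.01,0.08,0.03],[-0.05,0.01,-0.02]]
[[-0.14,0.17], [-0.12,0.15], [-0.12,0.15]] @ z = [[-0.01,-0.01,-0.01],  [-0.01,-0.01,-0.01],  [-0.01,-0.01,-0.01]]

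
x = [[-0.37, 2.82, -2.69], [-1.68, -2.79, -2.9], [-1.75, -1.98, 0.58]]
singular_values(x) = [4.79, 4.15, 1.2]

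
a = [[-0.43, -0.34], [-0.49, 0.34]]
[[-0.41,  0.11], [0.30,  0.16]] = a @[[0.12, -0.29], [1.06, 0.05]]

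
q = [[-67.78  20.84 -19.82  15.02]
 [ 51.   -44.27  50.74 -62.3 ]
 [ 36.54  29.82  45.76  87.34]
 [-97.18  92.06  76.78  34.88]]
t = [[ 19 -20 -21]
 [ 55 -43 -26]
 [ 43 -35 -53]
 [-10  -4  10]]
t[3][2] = 10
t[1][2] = -26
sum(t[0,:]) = -22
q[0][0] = -67.78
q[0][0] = -67.78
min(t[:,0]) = -10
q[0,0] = -67.78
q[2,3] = 87.34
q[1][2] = 50.74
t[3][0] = -10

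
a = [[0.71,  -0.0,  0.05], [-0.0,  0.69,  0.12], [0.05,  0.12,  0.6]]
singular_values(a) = [0.78, 0.71, 0.51]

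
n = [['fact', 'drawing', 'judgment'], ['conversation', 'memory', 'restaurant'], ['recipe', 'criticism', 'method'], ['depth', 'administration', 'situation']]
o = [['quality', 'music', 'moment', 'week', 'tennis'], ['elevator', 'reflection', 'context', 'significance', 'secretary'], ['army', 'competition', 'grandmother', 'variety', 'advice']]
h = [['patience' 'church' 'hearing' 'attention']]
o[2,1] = 'competition'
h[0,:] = ['patience', 'church', 'hearing', 'attention']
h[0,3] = 'attention'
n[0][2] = 'judgment'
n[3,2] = 'situation'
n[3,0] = 'depth'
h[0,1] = 'church'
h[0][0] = 'patience'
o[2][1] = 'competition'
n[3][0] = 'depth'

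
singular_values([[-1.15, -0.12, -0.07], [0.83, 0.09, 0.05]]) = [1.43, 0.0]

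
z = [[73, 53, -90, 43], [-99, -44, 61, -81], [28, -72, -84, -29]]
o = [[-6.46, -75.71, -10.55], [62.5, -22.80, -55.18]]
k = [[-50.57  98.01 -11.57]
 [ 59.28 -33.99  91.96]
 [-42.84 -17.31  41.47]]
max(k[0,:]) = 98.01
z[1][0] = -99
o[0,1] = -75.71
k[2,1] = -17.31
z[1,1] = -44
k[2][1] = -17.31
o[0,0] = -6.46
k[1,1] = -33.99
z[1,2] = 61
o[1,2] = -55.18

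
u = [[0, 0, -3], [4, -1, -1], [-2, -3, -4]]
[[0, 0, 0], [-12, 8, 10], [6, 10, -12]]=u @ [[-3, 1, 3], [0, -4, 2], [0, 0, 0]]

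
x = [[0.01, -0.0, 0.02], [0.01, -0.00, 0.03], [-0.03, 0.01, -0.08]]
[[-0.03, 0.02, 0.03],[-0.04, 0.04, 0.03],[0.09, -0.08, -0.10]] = x @ [[-0.08, 0.12, 2.09], [-1.05, 0.96, -0.63], [-1.22, 1.13, 0.37]]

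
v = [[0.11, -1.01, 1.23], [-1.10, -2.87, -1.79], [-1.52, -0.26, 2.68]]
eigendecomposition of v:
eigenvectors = [[-0.25+0.00j, (-0.66+0j), (-0.66-0j)], [(-0.96+0j), 0.38+0.09j, (0.38-0.09j)], [(-0.1+0j), -0.50-0.41j, -0.50+0.41j]]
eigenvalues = [(-3.34+0j), (1.63+0.91j), (1.63-0.91j)]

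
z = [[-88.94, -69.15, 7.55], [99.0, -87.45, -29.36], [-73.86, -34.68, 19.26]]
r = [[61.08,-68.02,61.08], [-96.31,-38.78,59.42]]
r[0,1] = -68.02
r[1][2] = 59.42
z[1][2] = -29.36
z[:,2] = [7.55, -29.36, 19.26]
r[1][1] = -38.78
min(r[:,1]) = -68.02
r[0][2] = 61.08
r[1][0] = -96.31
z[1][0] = 99.0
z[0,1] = -69.15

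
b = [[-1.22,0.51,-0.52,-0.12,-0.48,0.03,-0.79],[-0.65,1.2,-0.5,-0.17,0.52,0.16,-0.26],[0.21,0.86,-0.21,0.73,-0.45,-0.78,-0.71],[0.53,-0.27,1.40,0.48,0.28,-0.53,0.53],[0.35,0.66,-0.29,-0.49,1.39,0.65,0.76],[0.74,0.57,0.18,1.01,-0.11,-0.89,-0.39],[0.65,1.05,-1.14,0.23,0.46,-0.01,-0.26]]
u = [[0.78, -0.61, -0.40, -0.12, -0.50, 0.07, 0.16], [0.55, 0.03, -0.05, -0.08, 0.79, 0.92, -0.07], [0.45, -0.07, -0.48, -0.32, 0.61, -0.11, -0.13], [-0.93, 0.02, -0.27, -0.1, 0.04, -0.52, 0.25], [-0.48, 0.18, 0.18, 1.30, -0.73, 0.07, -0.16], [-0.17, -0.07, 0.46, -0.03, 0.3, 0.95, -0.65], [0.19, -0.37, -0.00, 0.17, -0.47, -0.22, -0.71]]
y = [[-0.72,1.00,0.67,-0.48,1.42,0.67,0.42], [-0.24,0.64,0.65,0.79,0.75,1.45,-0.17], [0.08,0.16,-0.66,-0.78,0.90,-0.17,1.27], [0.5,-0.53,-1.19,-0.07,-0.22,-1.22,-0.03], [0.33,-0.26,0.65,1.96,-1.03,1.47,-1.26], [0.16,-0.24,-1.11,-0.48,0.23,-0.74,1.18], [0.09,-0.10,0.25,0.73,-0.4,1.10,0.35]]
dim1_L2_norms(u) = [1.2, 1.34, 0.97, 1.13, 1.6, 1.29, 0.99]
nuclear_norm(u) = 7.26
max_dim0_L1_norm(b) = 5.12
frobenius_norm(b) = 4.59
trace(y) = -2.23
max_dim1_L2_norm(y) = 3.04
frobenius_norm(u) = 3.26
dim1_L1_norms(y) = [5.38, 4.69, 4.02, 3.76, 6.96, 4.14, 3.02]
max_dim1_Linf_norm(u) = 1.3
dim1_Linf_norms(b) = [1.22, 1.2, 0.86, 1.4, 1.39, 1.01, 1.14]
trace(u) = -0.26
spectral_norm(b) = 2.82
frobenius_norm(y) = 5.56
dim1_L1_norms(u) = [2.64, 2.49, 2.17, 2.13, 3.1, 2.63, 2.13]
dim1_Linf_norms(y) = [1.42, 1.45, 1.27, 1.22, 1.96, 1.18, 1.1]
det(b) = -0.00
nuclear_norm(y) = 9.99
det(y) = -0.00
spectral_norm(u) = 2.07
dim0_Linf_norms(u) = [0.93, 0.61, 0.48, 1.3, 0.79, 0.95, 0.71]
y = b @ u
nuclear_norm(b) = 8.98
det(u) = -0.04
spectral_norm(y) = 4.25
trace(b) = 0.49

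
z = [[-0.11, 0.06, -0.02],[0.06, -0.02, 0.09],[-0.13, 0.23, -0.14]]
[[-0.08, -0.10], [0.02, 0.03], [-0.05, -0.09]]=z @ [[0.81, 0.95], [0.04, -0.03], [-0.34, -0.3]]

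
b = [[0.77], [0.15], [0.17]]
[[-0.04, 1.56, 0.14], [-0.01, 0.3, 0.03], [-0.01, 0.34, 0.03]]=b@[[-0.05, 2.02, 0.18]]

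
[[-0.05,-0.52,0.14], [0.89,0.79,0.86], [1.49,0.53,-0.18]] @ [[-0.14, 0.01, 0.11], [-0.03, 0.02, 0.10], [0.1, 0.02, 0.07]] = [[0.04, -0.01, -0.05], [-0.06, 0.04, 0.24], [-0.24, 0.02, 0.20]]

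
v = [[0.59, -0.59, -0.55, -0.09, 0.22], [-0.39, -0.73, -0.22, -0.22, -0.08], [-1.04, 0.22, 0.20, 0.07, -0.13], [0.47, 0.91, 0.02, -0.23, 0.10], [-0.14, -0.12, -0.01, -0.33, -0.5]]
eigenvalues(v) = [(1.18+0j), (-0.51+0.34j), (-0.51-0.34j), (-0.64+0j), (-0.18+0j)]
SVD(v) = [[-0.49, -0.51, -0.03, 0.45, -0.54], [0.25, -0.56, 0.21, 0.41, 0.64], [0.73, 0.18, -0.13, 0.5, -0.42], [-0.37, 0.62, 0.35, 0.57, 0.2], [0.17, -0.10, 0.90, -0.23, -0.30]] @ diag([1.4344323611026581, 1.4029538581913004, 0.6129324637987003, 0.352909016631197, 0.11997205511973123]) @ [[-0.94, -0.06, 0.25, 0.05, -0.24], [0.02, 0.94, 0.32, 0.05, 0.02], [0.11, 0.08, -0.09, -0.70, -0.69], [-0.33, 0.24, -0.64, -0.43, 0.49], [0.03, -0.2, 0.65, -0.56, 0.47]]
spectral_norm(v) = 1.43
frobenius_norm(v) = 2.13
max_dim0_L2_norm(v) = 1.35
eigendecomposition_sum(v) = [[(0.79-0j), -0.32-0.00j, -0.37-0.00j, -0.05-0.00j, (0.14+0j)],[-0.08+0.00j, (0.03+0j), (0.04+0j), 0.01+0.00j, (-0.02+0j)],[-0.83+0.00j, 0.34+0.00j, 0.39+0.00j, (0.06+0j), (-0.15+0j)],[(0.19-0j), (-0.08-0j), -0.09-0.00j, (-0.01-0j), (0.03+0j)],[-0.09+0.00j, 0.04+0.00j, (0.04+0j), 0.01+0.00j, -0.02+0.00j]] + [[(0.04-0.02j), 0.03-0.07j, (0.04-0.02j), 0.05-0.02j, -0.02j], [-0.09-0.15j, (-0.27-0.11j), (-0.07-0.18j), (-0.07-0.18j), -0.06-0.01j], [0.05-0.03j, (0.04-0.09j), (0.06-0.02j), 0.06-0.02j, -0.02j], [(-0.15+0.4j), (0.23+0.67j), (-0.23+0.4j), -0.23+0.42j, (0.08+0.13j)], [-0.33-0.14j, -0.58+0.16j, -0.33-0.21j, -0.35-0.21j, (-0.11+0.06j)]] + [[0.04+0.02j, 0.03+0.07j, (0.04+0.02j), (0.05+0.02j), 0.02j], [-0.09+0.15j, (-0.27+0.11j), -0.07+0.18j, (-0.07+0.18j), -0.06+0.01j], [(0.05+0.03j), 0.04+0.09j, (0.06+0.02j), (0.06+0.02j), 0.00+0.02j], [-0.15-0.40j, (0.23-0.67j), (-0.23-0.4j), -0.23-0.42j, 0.08-0.13j], [(-0.33+0.14j), -0.58-0.16j, (-0.33+0.21j), (-0.35+0.21j), (-0.11-0.06j)]] + [[(-0.26-0j), -0.34-0.00j, (-0.26-0j), (-0.13-0j), (0.08+0j)], [-0.16-0.00j, (-0.2-0j), -0.15-0.00j, (-0.08-0j), (0.05+0j)], [(-0.21-0j), (-0.27-0j), -0.21-0.00j, (-0.11-0j), (0.06+0j)], [0.48+0.00j, 0.62+0.00j, (0.47+0j), 0.24+0.00j, (-0.14-0j)], [0.72+0.00j, 0.91+0.00j, (0.7+0j), 0.36+0.00j, -0.21-0.00j]] + [[(-0.01+0j), 0.01+0.00j, -0.01+0.00j, 0j, -0.01+0.00j],[(0.02-0j), (-0.02-0j), 0.02-0.00j, (-0-0j), (0.01-0j)],[(-0.1+0j), (0.08+0j), -0.10+0.00j, 0.00+0.00j, (-0.05+0j)],[(0.1-0j), (-0.08-0j), (0.09-0j), (-0-0j), (0.05-0j)],[-0.10+0.00j, (0.08+0j), (-0.1+0j), 0j, -0.05+0.00j]]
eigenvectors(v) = [[(0.68+0j), 0.06+0.05j, (0.06-0.05j), (0.28+0j), (0.07+0j)],[-0.07+0.00j, (0.19-0.23j), (0.19+0.23j), 0.17+0.00j, -0.14+0.00j],[-0.71+0.00j, (0.07+0.06j), 0.07-0.06j, (0.23+0j), 0.57+0.00j],[0.16+0.00j, -0.72+0.00j, -0.72-0.00j, (-0.51+0j), (-0.56+0j)],[(-0.08+0j), (0.03-0.61j), 0.03+0.61j, (-0.76+0j), (0.58+0j)]]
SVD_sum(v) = [[0.66, 0.04, -0.17, -0.03, 0.17], [-0.34, -0.02, 0.09, 0.02, -0.09], [-0.98, -0.06, 0.26, 0.05, -0.25], [0.49, 0.03, -0.13, -0.03, 0.13], [-0.22, -0.01, 0.06, 0.01, -0.06]] + [[-0.02, -0.68, -0.23, -0.04, -0.01], [-0.02, -0.74, -0.25, -0.04, -0.01], [0.01, 0.23, 0.08, 0.01, 0.0], [0.02, 0.82, 0.28, 0.05, 0.01], [-0.00, -0.14, -0.05, -0.01, -0.0]] + [[-0.0,-0.0,0.0,0.01,0.01], [0.01,0.01,-0.01,-0.09,-0.09], [-0.01,-0.01,0.01,0.05,0.05], [0.02,0.02,-0.02,-0.15,-0.15], [0.06,0.04,-0.05,-0.39,-0.38]] + [[-0.05, 0.04, -0.10, -0.07, 0.08], [-0.05, 0.04, -0.09, -0.06, 0.07], [-0.06, 0.04, -0.11, -0.08, 0.09], [-0.07, 0.05, -0.13, -0.09, 0.10], [0.03, -0.02, 0.05, 0.03, -0.04]] + [[-0.0, 0.01, -0.04, 0.04, -0.03], [0.0, -0.02, 0.05, -0.04, 0.04], [-0.00, 0.01, -0.03, 0.03, -0.02], [0.0, -0.00, 0.02, -0.01, 0.01], [-0.0, 0.01, -0.02, 0.02, -0.02]]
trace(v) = -0.67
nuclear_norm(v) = 3.92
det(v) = 0.05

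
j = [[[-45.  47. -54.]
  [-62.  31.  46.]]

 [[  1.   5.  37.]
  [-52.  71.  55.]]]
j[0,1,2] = 46.0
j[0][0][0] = -45.0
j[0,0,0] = -45.0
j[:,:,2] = [[-54.0, 46.0], [37.0, 55.0]]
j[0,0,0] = -45.0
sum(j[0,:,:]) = -37.0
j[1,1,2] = 55.0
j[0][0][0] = -45.0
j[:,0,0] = [-45.0, 1.0]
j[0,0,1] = 47.0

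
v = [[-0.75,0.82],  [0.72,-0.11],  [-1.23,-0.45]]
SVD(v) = [[-0.50, -0.81], [0.45, 0.05], [-0.74, 0.59]] @ diag([1.6141006271381122, 0.9356704363569225]) @ [[1.00, -0.08],  [-0.08, -1.0]]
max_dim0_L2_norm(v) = 1.61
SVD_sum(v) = [[-0.81, 0.07], [0.72, -0.06], [-1.19, 0.10]] + [[0.06,0.75], [-0.00,-0.05], [-0.04,-0.55]]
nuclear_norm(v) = 2.55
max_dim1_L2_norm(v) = 1.31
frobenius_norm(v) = 1.87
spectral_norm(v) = 1.61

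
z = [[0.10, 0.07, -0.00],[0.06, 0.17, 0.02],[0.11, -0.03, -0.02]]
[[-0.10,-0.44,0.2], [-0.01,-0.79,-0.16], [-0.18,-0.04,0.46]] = z @ [[-0.78, -1.79, 3.49], [-0.38, -3.76, -2.14], [5.32, -2.13, -0.42]]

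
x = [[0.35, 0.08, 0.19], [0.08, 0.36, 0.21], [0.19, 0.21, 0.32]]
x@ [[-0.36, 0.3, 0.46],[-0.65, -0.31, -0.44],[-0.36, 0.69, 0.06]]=[[-0.25, 0.21, 0.14], [-0.34, 0.06, -0.11], [-0.32, 0.21, 0.01]]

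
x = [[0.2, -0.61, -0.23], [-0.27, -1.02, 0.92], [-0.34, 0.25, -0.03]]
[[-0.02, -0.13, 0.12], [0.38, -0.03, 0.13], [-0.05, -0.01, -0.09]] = x@[[0.07, 0.13, 0.15], [-0.08, 0.18, -0.15], [0.34, 0.21, 0.02]]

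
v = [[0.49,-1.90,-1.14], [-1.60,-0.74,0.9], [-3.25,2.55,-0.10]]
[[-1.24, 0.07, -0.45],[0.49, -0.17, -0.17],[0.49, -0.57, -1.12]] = v @ [[0.0, 0.15, 0.36], [0.22, -0.03, 0.04], [0.72, 0.05, 0.48]]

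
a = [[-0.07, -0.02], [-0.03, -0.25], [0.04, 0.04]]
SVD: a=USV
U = [[-0.12, 0.88], [-0.98, -0.19], [0.18, -0.44]]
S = [0.26, 0.07]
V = [[0.18, 0.98], [-0.98, 0.18]]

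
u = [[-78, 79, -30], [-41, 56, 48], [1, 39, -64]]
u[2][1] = 39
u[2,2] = -64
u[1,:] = [-41, 56, 48]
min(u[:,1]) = 39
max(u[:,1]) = 79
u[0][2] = -30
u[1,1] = 56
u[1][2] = 48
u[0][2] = -30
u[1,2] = 48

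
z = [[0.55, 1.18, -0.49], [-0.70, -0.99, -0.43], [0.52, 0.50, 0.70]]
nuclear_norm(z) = 2.89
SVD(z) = [[-0.63,-0.71,0.31], [0.66,-0.28,0.70], [-0.41,0.65,0.64]] @ diag([1.9173430297337866, 0.9612195153817279, 0.015898099904680982]) @ [[-0.53, -0.84, -0.14], [0.15, -0.25, 0.96], [0.83, -0.49, -0.25]]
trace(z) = 0.26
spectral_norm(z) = 1.92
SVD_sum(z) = [[0.65, 1.01, 0.16], [-0.67, -1.05, -0.17], [0.42, 0.66, 0.11]] + [[-0.1, 0.17, -0.65],[-0.04, 0.07, -0.26],[0.09, -0.15, 0.6]] + [[0.0, -0.0, -0.00], [0.01, -0.01, -0.0], [0.01, -0.01, -0.00]]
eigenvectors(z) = [[(-0.82+0j), (-0.82-0j), -0.82+0.00j], [0.30-0.31j, 0.30+0.31j, (0.52+0j)], [0.07+0.37j, 0.07-0.37j, 0.22+0.00j]]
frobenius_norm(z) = 2.14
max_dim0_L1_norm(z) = 2.67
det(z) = -0.03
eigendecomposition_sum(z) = [[(0.24+0.64j), (0.52+0.7j), -0.31+0.77j], [(-0.33-0.14j), (-0.45-0.06j), -0.18-0.39j], [(0.27-0.16j), 0.27-0.29j, 0.37+0.08j]] + [[(0.24-0.64j),0.52-0.70j,(-0.31-0.77j)], [-0.33+0.14j,-0.45+0.06j,-0.18+0.39j], [0.27+0.16j,(0.27+0.29j),0.37-0.08j]] + [[0.06+0.00j, (0.15+0j), 0.12+0.00j], [-0.04-0.00j, (-0.09-0j), -0.08-0.00j], [-0.02-0.00j, (-0.04-0j), -0.03-0.00j]]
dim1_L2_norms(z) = [1.39, 1.29, 1.01]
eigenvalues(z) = [(0.16+0.66j), (0.16-0.66j), (-0.06+0j)]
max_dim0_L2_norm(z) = 1.62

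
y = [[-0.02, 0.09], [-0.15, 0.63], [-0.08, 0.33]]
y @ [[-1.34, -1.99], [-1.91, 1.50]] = [[-0.15, 0.17], [-1.0, 1.24], [-0.52, 0.65]]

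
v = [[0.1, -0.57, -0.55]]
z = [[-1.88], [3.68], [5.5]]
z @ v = [[-0.19, 1.07, 1.03], [0.37, -2.10, -2.02], [0.55, -3.14, -3.03]]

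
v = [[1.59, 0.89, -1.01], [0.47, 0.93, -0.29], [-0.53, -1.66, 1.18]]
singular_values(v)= [2.99, 0.95, 0.32]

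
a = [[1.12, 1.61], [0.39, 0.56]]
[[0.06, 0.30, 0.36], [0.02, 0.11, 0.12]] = a@[[0.07, 0.14, 0.22], [-0.01, 0.09, 0.07]]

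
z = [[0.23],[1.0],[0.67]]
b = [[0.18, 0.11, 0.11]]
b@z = [[0.23]]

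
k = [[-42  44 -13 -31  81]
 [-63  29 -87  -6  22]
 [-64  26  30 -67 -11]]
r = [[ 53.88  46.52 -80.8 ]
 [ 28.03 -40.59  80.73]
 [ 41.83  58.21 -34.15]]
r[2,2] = -34.15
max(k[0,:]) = 81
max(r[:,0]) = 53.88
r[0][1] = 46.52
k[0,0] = -42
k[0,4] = 81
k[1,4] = 22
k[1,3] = -6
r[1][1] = -40.59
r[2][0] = 41.83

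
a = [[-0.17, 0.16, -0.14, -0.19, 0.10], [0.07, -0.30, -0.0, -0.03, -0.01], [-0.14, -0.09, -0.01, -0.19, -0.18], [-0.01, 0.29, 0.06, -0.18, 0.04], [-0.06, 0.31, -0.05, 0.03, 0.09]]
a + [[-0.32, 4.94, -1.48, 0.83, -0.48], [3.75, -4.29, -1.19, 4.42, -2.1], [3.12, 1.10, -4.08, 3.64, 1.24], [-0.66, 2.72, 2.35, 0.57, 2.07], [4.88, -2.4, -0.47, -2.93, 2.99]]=[[-0.49, 5.1, -1.62, 0.64, -0.38], [3.82, -4.59, -1.19, 4.39, -2.11], [2.98, 1.01, -4.09, 3.45, 1.06], [-0.67, 3.01, 2.41, 0.39, 2.11], [4.82, -2.09, -0.52, -2.90, 3.08]]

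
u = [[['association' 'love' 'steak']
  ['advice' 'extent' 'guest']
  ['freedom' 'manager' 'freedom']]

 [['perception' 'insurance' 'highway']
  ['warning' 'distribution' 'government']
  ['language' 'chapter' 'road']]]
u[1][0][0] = 'perception'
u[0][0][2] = 'steak'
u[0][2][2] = 'freedom'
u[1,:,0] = ['perception', 'warning', 'language']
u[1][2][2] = 'road'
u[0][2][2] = 'freedom'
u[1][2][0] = 'language'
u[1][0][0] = 'perception'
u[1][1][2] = 'government'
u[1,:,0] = ['perception', 'warning', 'language']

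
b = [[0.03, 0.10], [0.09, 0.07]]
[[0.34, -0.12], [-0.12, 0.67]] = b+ [[0.31,-0.22], [-0.21,0.60]]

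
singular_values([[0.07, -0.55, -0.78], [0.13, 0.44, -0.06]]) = [0.98, 0.41]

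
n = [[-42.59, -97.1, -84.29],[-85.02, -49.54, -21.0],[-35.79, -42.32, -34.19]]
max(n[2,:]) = -34.19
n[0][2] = -84.29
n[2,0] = -35.79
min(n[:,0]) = -85.02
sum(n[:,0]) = -163.4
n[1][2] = -21.0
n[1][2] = -21.0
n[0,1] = -97.1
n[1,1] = -49.54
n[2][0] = -35.79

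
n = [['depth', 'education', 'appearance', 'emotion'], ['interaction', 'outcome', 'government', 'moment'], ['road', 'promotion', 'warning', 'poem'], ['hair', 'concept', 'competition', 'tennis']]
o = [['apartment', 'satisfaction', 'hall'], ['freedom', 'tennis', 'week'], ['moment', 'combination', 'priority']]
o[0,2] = 'hall'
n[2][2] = 'warning'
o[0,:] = ['apartment', 'satisfaction', 'hall']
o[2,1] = 'combination'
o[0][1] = 'satisfaction'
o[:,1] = ['satisfaction', 'tennis', 'combination']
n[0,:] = ['depth', 'education', 'appearance', 'emotion']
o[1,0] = 'freedom'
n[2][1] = 'promotion'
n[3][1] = 'concept'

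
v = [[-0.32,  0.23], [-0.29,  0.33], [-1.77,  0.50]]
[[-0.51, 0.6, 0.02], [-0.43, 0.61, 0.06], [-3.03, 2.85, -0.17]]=v @ [[1.78, -1.45, 0.19], [0.25, 0.57, 0.34]]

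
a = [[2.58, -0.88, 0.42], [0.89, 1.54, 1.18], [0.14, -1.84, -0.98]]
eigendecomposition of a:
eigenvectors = [[0.56+0.29j, (0.56-0.29j), -0.30+0.00j], [0.65+0.00j, 0.65-0.00j, -0.47+0.00j], [(-0.41+0.11j), (-0.41-0.11j), 0.83+0.00j]]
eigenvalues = [(1.57+0.6j), (1.57-0.6j), (0.01+0j)]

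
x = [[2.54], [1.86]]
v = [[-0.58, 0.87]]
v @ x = [[0.15]]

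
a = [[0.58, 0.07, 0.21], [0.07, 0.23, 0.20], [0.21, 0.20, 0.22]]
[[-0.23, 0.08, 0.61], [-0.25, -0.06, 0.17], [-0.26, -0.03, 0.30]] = a@[[-0.09, 0.17, 0.94], [-0.43, -0.30, 0.23], [-0.71, -0.01, 0.24]]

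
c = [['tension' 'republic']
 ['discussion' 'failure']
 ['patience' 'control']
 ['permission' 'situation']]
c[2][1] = 'control'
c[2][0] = 'patience'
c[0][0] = 'tension'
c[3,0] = 'permission'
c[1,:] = ['discussion', 'failure']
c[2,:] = ['patience', 'control']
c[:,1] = ['republic', 'failure', 'control', 'situation']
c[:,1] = ['republic', 'failure', 'control', 'situation']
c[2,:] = ['patience', 'control']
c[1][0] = 'discussion'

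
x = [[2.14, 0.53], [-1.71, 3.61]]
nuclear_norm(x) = 6.17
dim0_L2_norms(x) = [2.74, 3.65]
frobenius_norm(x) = 4.56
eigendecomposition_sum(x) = [[(1.07+2.05j), 0.26-1.26j],[(-0.86+4.06j), 1.80-1.44j]] + [[(1.07-2.05j), (0.26+1.26j)], [-0.85-4.06j, 1.80+1.44j]]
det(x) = 8.63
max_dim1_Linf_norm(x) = 3.61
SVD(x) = [[-0.15,  0.99], [0.99,  0.15]] @ diag([4.027963722276029, 2.1429438284818008]) @ [[-0.5, 0.87], [0.87, 0.5]]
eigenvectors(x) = [[(-0.38+0.31j),-0.38-0.31j], [-0.87+0.00j,(-0.87-0j)]]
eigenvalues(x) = [(2.88+0.61j), (2.88-0.61j)]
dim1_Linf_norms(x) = [2.14, 3.61]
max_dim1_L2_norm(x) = 3.99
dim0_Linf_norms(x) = [2.14, 3.61]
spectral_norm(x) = 4.03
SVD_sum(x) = [[0.31, -0.53], [-1.99, 3.45]] + [[1.83, 1.06], [0.28, 0.16]]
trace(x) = 5.75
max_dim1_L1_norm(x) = 5.32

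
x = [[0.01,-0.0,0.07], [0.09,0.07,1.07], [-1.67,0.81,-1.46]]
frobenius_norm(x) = 2.60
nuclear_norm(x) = 3.26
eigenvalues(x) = [-1.85, -0.0, 0.47]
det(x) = 0.00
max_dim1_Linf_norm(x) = 1.67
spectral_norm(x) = 2.48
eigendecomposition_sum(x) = [[0.05, -0.02, 0.06], [0.79, -0.36, 0.86], [-1.42, 0.65, -1.54]] + [[-0.00, 0.0, -0.00], [-0.01, 0.0, -0.0], [0.00, -0.0, 0.00]] + [[-0.04,  0.02,  0.01], [-0.69,  0.43,  0.21], [-0.26,  0.16,  0.08]]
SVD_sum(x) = [[0.04,-0.02,0.04],  [0.51,-0.24,0.55],  [-1.53,0.71,-1.64]] + [[-0.03, 0.02, 0.03], [-0.42, 0.31, 0.52], [-0.14, 0.10, 0.18]] + [[-0.00, -0.00, 0.00],[0.00, 0.0, -0.0],[-0.0, -0.0, 0.0]]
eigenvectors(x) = [[-0.03, -0.5, 0.05],[-0.49, -0.86, 0.94],[0.87, 0.10, 0.35]]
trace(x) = -1.38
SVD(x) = [[-0.02, -0.06, 1.0], [-0.32, -0.95, -0.06], [0.95, -0.32, 0.0]] @ diag([2.4761388000946623, 0.779893052420918, 0.001862646329287795]) @ [[-0.65, 0.3, -0.70], [0.57, -0.41, -0.71], [-0.5, -0.86, 0.1]]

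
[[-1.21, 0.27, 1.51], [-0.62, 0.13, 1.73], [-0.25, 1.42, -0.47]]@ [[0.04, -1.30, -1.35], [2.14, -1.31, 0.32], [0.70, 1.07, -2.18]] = [[1.59,2.84,-1.57], [1.46,2.49,-2.89], [2.70,-2.04,1.82]]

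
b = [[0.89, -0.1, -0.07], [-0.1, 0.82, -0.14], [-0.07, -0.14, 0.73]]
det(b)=0.502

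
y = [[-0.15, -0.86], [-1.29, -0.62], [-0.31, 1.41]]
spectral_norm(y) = 1.81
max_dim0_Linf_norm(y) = 1.41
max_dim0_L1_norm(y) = 2.89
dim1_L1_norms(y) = [1.01, 1.91, 1.72]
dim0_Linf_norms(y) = [1.29, 1.41]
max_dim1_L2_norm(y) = 1.44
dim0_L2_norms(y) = [1.34, 1.76]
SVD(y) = [[0.48, -0.1],[0.55, 0.81],[-0.69, 0.58]] @ diag([1.8094745172401387, 1.2730286608943913]) @ [[-0.31,  -0.95], [-0.95,  0.31]]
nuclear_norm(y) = 3.08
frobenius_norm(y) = 2.21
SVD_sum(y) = [[-0.27, -0.82], [-0.31, -0.94], [0.39, 1.18]] + [[0.12, -0.04], [-0.98, 0.32], [-0.7, 0.23]]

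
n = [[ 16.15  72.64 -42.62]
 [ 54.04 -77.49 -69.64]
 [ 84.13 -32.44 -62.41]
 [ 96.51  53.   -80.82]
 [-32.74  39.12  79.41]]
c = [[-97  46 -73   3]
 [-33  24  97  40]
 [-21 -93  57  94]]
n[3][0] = 96.51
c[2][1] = -93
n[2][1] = -32.44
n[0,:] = [16.15, 72.64, -42.62]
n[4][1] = 39.12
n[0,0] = 16.15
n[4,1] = 39.12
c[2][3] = 94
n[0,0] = 16.15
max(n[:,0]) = 96.51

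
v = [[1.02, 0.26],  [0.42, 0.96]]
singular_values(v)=[1.33, 0.65]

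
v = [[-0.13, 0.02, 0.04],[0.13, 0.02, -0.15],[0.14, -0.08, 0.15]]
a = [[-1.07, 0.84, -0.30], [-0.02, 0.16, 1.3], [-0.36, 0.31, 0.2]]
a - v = [[-0.94, 0.82, -0.34],[-0.15, 0.14, 1.45],[-0.50, 0.39, 0.05]]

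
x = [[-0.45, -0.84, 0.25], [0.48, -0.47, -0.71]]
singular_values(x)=[0.99, 0.98]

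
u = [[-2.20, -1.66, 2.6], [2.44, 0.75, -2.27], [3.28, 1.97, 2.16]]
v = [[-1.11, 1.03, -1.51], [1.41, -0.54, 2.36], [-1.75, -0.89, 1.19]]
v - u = [[1.09, 2.69, -4.11], [-1.03, -1.29, 4.63], [-5.03, -2.86, -0.97]]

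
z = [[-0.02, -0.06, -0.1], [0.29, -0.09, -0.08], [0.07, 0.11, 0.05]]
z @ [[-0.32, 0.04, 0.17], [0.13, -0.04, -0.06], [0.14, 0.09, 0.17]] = [[-0.02, -0.01, -0.02], [-0.12, 0.01, 0.04], [-0.0, 0.00, 0.01]]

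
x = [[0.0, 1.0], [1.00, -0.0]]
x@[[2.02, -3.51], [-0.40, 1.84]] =[[-0.4, 1.84], [2.02, -3.51]]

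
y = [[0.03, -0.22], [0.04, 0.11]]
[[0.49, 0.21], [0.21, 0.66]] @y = [[0.02, -0.08], [0.03, 0.03]]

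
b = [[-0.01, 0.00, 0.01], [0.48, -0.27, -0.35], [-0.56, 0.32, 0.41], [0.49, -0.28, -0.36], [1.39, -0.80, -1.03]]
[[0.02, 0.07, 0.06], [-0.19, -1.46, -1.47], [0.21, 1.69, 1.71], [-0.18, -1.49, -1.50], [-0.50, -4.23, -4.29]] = b @ [[-2.47, -1.81, -1.12], [-3.53, -3.97, -2.23], [-0.11, 4.75, 4.39]]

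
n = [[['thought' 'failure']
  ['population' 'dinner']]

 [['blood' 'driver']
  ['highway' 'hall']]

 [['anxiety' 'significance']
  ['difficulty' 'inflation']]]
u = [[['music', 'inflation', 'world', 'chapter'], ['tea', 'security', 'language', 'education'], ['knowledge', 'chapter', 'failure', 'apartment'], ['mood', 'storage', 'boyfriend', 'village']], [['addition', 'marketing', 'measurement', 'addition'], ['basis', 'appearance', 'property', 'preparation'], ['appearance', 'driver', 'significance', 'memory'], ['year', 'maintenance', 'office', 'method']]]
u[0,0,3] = 'chapter'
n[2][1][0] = 'difficulty'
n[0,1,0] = 'population'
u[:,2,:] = [['knowledge', 'chapter', 'failure', 'apartment'], ['appearance', 'driver', 'significance', 'memory']]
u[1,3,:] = ['year', 'maintenance', 'office', 'method']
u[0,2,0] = 'knowledge'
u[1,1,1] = 'appearance'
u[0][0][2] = 'world'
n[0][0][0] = 'thought'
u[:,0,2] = ['world', 'measurement']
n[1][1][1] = 'hall'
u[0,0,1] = 'inflation'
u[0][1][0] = 'tea'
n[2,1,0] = 'difficulty'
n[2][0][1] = 'significance'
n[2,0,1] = 'significance'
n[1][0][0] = 'blood'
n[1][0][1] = 'driver'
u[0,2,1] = 'chapter'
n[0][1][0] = 'population'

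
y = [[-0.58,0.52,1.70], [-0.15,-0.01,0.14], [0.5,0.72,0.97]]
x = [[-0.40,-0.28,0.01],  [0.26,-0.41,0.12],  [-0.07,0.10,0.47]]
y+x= [[-0.98, 0.24, 1.71],[0.11, -0.42, 0.26],[0.43, 0.82, 1.44]]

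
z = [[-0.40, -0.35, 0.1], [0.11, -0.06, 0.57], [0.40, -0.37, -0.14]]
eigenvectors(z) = [[-0.82+0.00j,(-0.14+0.34j),(-0.14-0.34j)], [(-0.32+0j),(0.7+0j),0.70-0.00j], [(0.46+0j),0.10+0.60j,0.10-0.60j]]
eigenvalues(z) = [(-0.59+0j), (-0+0.54j), (-0-0.54j)]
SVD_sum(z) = [[-0.19, -0.02, 0.27], [-0.23, -0.02, 0.33], [0.18, 0.02, -0.27]] + [[-0.1, 0.05, -0.07], [0.31, -0.15, 0.21], [0.29, -0.14, 0.19]] + [[-0.12,-0.38,-0.1], [0.03,0.11,0.03], [-0.07,-0.25,-0.07]]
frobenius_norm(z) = 0.97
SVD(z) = [[-0.53, 0.23, 0.82],[-0.66, -0.71, -0.24],[0.53, -0.67, 0.53]] @ diag([0.6154039349610693, 0.5630689103892023, 0.503816830790267]) @ [[0.57,0.05,-0.82],[-0.77,0.37,-0.51],[-0.28,-0.93,-0.25]]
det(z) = -0.17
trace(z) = -0.60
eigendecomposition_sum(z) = [[-0.42+0.00j, (-0.11+0j), (0.23+0j)], [-0.16+0.00j, (-0.04+0j), (0.09+0j)], [0.23-0.00j, (0.06-0j), -0.13-0.00j]] + [[(0.01+0.08j), (-0.12-0.05j), (-0.07+0.11j)], [(0.14-0.07j), (-0.01+0.25j), (0.24+0.04j)], [0.08+0.11j, (-0.22+0.03j), (-0+0.21j)]] + [[0.01-0.08j, (-0.12+0.05j), (-0.07-0.11j)],  [0.14+0.07j, (-0.01-0.25j), (0.24-0.04j)],  [0.08-0.11j, (-0.22-0.03j), (-0-0.21j)]]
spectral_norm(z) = 0.62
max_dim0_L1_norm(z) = 0.91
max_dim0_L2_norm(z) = 0.6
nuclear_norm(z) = 1.68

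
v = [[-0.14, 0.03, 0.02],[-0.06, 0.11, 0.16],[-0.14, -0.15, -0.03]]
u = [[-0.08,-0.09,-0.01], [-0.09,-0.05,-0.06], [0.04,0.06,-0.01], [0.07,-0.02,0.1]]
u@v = [[0.02, -0.01, -0.02],[0.02, 0.00, -0.01],[-0.01, 0.01, 0.01],[-0.02, -0.02, -0.00]]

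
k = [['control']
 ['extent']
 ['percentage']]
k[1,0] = 'extent'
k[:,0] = ['control', 'extent', 'percentage']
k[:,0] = ['control', 'extent', 'percentage']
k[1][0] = 'extent'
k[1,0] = 'extent'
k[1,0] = 'extent'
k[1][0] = 'extent'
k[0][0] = 'control'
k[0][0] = 'control'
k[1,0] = 'extent'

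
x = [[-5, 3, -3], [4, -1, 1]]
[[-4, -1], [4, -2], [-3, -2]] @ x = [[16, -11, 11], [-28, 14, -14], [7, -7, 7]]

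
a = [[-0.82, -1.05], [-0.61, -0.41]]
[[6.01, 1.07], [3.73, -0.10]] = a@ [[-4.79, 1.77], [-1.98, -2.4]]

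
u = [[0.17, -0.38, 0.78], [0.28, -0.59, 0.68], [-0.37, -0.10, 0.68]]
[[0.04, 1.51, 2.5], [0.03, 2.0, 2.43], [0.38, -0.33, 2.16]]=u @ [[-0.88, 2.61, -0.51], [-0.45, -1.29, -1.23], [0.02, 0.74, 2.72]]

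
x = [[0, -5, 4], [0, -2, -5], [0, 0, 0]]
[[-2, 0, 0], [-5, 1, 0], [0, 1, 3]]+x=[[-2, -5, 4], [-5, -1, -5], [0, 1, 3]]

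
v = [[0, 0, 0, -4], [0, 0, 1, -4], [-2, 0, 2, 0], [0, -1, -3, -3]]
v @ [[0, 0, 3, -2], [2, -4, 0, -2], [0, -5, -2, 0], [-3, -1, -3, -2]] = [[12, 4, 12, 8], [12, -1, 10, 8], [0, -10, -10, 4], [7, 22, 15, 8]]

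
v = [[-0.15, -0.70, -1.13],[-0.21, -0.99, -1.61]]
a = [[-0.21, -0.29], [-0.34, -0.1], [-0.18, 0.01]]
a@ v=[[0.09, 0.43, 0.70], [0.07, 0.34, 0.55], [0.02, 0.12, 0.19]]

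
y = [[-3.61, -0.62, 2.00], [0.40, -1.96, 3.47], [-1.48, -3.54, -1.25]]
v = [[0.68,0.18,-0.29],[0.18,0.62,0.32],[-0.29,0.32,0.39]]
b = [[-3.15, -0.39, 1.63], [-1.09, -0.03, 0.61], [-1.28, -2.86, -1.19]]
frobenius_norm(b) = 5.05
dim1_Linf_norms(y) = [3.61, 3.47, 3.54]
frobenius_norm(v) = 1.20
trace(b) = -4.37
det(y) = -58.95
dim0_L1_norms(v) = [1.15, 1.12, 1.0]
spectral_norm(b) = 4.05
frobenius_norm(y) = 7.05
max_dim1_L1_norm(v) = 1.15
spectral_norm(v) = 0.87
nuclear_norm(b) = 7.09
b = y @ v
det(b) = 0.22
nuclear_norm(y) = 11.94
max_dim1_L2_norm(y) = 4.17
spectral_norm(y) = 5.11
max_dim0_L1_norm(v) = 1.15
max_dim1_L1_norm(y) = 6.27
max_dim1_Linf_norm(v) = 0.68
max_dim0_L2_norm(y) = 4.2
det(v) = -0.00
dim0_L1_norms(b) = [5.52, 3.28, 3.43]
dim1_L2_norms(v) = [0.76, 0.72, 0.58]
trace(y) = -6.82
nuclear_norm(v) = 1.70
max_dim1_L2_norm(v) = 0.76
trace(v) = 1.69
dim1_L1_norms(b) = [5.17, 1.73, 5.33]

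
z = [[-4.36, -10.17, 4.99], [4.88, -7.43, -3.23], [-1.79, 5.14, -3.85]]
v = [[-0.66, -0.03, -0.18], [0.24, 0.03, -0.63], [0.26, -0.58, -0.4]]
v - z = [[3.70, 10.14, -5.17], [-4.64, 7.46, 2.60], [2.05, -5.72, 3.45]]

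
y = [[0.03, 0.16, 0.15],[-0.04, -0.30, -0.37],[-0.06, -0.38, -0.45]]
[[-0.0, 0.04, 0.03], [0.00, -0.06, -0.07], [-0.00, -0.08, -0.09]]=y@[[0.63,-0.31,0.18], [-0.31,0.38,-0.10], [0.18,-0.1,0.25]]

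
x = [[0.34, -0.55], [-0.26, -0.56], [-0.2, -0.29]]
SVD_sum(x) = [[-0.02,-0.54], [-0.02,-0.57], [-0.01,-0.3]] + [[0.36,-0.01], [-0.24,0.01], [-0.19,0.01]]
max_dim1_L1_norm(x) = 0.89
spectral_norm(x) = 0.84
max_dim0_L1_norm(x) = 1.4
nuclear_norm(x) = 1.31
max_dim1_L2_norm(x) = 0.65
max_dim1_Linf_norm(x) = 0.56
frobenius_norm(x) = 0.96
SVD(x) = [[-0.64, 0.76], [-0.68, -0.51], [-0.35, -0.40]] @ diag([0.8371242416545677, 0.47182942260340777]) @ [[0.03,1.0], [1.00,-0.03]]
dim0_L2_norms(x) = [0.47, 0.84]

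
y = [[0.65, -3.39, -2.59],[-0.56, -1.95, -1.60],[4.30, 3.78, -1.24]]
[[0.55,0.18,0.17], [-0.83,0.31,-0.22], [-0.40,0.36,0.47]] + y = [[1.20, -3.21, -2.42], [-1.39, -1.64, -1.82], [3.90, 4.14, -0.77]]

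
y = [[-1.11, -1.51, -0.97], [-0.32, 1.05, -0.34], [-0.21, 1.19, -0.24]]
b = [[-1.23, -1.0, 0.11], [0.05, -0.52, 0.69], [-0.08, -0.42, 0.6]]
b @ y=[[1.66, 0.94, 1.51], [-0.03, 0.20, -0.04], [0.1, 0.39, 0.08]]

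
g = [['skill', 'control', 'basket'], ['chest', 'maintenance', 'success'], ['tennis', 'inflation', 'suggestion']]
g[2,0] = 'tennis'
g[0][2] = 'basket'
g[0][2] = 'basket'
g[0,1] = 'control'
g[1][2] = 'success'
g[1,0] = 'chest'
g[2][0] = 'tennis'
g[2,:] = ['tennis', 'inflation', 'suggestion']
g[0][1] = 'control'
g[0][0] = 'skill'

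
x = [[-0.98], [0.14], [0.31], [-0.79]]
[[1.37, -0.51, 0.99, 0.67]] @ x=[[-1.64]]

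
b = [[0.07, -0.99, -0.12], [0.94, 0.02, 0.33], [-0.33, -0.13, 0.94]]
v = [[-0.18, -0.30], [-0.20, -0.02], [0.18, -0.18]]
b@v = [[0.16, 0.02],[-0.11, -0.34],[0.25, -0.07]]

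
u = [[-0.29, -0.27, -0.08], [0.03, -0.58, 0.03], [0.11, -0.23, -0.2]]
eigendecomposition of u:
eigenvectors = [[0.73+0.00j, 0.73-0.00j, (-0.75+0j)], [0.02-0.07j, (0.02+0.07j), -0.63+0.00j], [(-0.29-0.61j), -0.29+0.61j, -0.18+0.00j]]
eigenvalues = [(-0.27+0.09j), (-0.27-0.09j), (-0.54+0j)]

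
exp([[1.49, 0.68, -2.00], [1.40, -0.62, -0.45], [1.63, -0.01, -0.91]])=[[2.14, 0.88, -2.43],  [1.45, 0.95, -1.37],  [1.86, 0.51, -1.05]]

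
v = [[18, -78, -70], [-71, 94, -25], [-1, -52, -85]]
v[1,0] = -71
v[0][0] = 18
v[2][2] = -85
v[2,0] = -1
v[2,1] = -52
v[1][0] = -71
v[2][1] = -52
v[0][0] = 18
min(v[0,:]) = -78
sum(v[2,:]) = -138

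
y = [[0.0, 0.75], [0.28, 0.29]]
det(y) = -0.21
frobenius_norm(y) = 0.85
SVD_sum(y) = [[0.1, 0.74], [0.05, 0.32]] + [[-0.1, 0.01], [0.23, -0.03]]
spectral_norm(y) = 0.81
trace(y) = 0.29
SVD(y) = [[-0.92, -0.4], [-0.4, 0.92]] @ diag([0.8111573894054991, 0.2588893385461359]) @ [[-0.14, -0.99], [0.99, -0.14]]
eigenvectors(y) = [[-0.91, -0.77], [0.41, -0.64]]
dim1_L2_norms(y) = [0.75, 0.4]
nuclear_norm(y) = 1.07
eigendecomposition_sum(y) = [[-0.22, 0.26], [0.1, -0.12]] + [[0.22, 0.49], [0.18, 0.41]]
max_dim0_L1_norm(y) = 1.04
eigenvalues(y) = [-0.34, 0.63]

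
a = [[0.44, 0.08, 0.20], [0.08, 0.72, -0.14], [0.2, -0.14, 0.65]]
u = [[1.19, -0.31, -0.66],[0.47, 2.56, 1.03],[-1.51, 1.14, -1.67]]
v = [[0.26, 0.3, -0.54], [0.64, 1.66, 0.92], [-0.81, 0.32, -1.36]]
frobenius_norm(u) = 4.02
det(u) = -9.15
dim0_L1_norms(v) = [1.71, 2.28, 2.82]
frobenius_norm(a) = 1.13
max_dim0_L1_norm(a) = 0.99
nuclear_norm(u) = 6.65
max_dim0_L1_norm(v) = 2.82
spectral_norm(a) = 0.84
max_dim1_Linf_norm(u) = 2.56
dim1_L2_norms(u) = [1.4, 2.8, 2.52]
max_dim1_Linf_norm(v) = 1.66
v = a @ u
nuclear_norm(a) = 1.81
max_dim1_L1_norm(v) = 3.22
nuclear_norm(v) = 4.09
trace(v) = 0.56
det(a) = 0.16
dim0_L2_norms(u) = [1.98, 2.82, 2.07]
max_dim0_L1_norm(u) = 4.01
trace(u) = 2.08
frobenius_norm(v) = 2.66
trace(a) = 1.81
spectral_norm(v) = 2.18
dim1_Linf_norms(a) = [0.44, 0.72, 0.65]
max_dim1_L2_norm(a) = 0.74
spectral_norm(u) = 2.87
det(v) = -1.46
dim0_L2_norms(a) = [0.49, 0.74, 0.69]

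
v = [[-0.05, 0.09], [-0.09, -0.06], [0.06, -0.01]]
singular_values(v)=[0.12, 0.11]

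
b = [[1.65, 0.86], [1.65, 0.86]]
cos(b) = [[-0.19, -0.62], [-1.19, 0.38]]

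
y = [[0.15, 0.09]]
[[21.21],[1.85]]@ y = [[3.18, 1.91], [0.28, 0.17]]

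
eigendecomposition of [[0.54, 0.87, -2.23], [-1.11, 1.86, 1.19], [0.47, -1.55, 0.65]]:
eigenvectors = [[0.88+0.00j,-0.66+0.00j,-0.66-0.00j], [0.36+0.00j,0.10-0.58j,(0.1+0.58j)], [(0.3+0j),(0.31+0.36j),(0.31-0.36j)]]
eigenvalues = [(0.15+0j), (1.45+1.97j), (1.45-1.97j)]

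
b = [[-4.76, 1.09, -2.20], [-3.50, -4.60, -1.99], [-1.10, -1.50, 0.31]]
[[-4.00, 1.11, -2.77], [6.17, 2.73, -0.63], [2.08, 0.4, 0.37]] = b @ [[0.43, -0.07, 0.24], [-1.69, -0.32, -0.3], [0.05, -0.51, 0.59]]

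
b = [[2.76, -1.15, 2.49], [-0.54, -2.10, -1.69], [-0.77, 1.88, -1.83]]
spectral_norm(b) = 4.63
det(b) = 12.46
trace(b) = -1.17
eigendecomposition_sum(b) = [[(2.62-0j), (-0.01+0j), 1.59+0.00j], [-0.11+0.00j, 0.00+0.00j, (-0.07-0j)], [-0.54+0.00j, 0.00+0.00j, (-0.33-0j)]] + [[0.07-0.17j, -0.57-0.63j, 0.45-0.70j], [(-0.21-0.15j), -1.05+0.57j, (-0.81-0.85j)], [(-0.11+0.28j), (0.94+1.04j), (-0.75+1.16j)]] + [[0.07+0.17j, -0.57+0.63j, (0.45+0.7j)],[-0.21+0.15j, (-1.05-0.57j), (-0.81+0.85j)],[-0.11-0.28j, 0.94-1.04j, -0.75-1.16j]]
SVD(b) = [[-0.83, 0.03, 0.55], [0.18, -0.93, 0.32], [0.52, 0.37, 0.77]] @ diag([4.626781688592922, 2.8003490088654295, 0.9617882483414115]) @ [[-0.6, 0.34, -0.72], [0.11, 0.93, 0.35], [0.79, 0.13, -0.60]]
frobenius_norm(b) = 5.49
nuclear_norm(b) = 8.39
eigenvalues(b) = [(2.3+0j), (-1.73+1.56j), (-1.73-1.56j)]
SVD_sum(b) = [[2.33, -1.30, 2.78],[-0.51, 0.28, -0.60],[-1.46, 0.82, -1.75]] + [[0.01, 0.08, 0.03], [-0.28, -2.42, -0.9], [0.11, 0.97, 0.36]] + [[0.42,0.07,-0.32], [0.25,0.04,-0.19], [0.58,0.1,-0.44]]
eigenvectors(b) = [[0.98+0.00j, 0.42-0.00j, (0.42+0j)], [(-0.04+0j), (0.14-0.57j), (0.14+0.57j)], [-0.20+0.00j, (-0.69+0j), (-0.69-0j)]]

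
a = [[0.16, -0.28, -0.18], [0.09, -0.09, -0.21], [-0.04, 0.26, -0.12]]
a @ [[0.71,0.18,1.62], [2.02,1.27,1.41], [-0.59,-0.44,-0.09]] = [[-0.35, -0.25, -0.12],[0.01, -0.01, 0.04],[0.57, 0.38, 0.31]]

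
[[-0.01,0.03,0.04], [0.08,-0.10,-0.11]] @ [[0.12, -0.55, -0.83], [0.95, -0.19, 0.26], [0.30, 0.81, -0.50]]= [[0.04, 0.03, -0.00], [-0.12, -0.11, -0.04]]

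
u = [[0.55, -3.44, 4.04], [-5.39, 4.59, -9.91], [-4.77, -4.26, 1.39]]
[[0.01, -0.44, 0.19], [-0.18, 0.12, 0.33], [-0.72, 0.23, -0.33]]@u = [[1.47, -2.86, 4.66],[-2.32, -0.24, -1.46],[-0.06, 4.94, -5.65]]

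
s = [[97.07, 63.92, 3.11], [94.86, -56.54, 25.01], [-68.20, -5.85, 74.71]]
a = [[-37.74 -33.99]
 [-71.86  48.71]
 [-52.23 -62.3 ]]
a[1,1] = 48.71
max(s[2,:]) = 74.71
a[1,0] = -71.86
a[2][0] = -52.23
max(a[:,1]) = 48.71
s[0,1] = 63.92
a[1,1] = 48.71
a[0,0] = -37.74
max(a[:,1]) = 48.71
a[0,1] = -33.99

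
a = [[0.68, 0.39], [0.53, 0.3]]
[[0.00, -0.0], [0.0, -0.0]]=a @ [[0.02,-0.03], [-0.03,0.05]]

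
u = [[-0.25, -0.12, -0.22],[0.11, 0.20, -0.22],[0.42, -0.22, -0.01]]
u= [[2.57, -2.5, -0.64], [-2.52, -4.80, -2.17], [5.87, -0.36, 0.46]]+[[-2.82, 2.38, 0.42], [2.63, 5.0, 1.95], [-5.45, 0.14, -0.47]]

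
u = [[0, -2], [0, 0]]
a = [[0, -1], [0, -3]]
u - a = [[0, -1], [0, 3]]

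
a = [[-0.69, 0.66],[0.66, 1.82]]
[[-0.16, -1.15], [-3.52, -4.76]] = a@[[-1.20, -0.62], [-1.50, -2.39]]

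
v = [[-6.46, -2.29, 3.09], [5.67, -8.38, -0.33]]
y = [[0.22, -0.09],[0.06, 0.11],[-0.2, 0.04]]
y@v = [[-1.93, 0.25, 0.71], [0.24, -1.06, 0.15], [1.52, 0.12, -0.63]]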